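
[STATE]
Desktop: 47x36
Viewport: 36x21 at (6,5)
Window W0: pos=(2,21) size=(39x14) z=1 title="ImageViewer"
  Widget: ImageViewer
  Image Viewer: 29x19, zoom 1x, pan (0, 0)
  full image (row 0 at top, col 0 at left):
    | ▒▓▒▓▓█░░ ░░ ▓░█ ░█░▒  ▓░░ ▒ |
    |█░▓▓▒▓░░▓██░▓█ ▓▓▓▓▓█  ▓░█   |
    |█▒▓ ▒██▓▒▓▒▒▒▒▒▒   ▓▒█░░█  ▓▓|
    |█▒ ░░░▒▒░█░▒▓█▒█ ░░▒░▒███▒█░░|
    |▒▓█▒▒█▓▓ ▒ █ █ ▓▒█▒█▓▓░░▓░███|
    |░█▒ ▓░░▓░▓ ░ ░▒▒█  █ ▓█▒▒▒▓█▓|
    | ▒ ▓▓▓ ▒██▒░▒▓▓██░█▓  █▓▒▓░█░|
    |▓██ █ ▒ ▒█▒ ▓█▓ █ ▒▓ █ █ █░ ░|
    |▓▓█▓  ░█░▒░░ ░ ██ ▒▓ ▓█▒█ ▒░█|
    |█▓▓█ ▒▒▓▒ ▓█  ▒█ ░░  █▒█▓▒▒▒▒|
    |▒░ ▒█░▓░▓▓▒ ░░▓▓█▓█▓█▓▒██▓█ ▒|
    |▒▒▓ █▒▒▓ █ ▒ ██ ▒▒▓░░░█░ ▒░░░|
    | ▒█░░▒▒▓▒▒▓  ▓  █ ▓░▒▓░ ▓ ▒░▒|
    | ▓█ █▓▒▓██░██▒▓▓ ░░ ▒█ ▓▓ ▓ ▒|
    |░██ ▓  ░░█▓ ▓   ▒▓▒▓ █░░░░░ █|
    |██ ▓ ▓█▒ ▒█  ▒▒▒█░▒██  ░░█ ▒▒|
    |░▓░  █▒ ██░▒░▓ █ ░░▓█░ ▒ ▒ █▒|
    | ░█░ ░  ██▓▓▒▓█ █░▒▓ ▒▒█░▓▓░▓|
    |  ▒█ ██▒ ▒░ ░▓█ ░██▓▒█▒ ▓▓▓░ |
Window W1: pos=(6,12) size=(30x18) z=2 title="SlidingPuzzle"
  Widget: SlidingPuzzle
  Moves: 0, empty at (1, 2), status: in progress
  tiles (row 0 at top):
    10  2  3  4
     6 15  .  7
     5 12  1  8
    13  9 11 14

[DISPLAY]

                                    
                                    
                                    
                                    
                                    
                                    
                                    
┏━━━━━━━━━━━━━━━━━━━━━━━━━━━━┓      
┃ SlidingPuzzle              ┃      
┠────────────────────────────┨      
┃┌────┬────┬────┬────┐       ┃      
┃│ 10 │  2 │  3 │  4 │       ┃      
┃├────┼────┼────┼────┤       ┃      
┃│  6 │ 15 │    │  7 │       ┃      
┃├────┼────┼────┼────┤       ┃      
┃│  5 │ 12 │  1 │  8 │       ┃      
┃├────┼────┼────┼────┤       ┃━━━━┓ 
┃│ 13 │  9 │ 11 │ 14 │       ┃    ┃ 
┃└────┴────┴────┴────┘       ┃────┨ 
┃Moves: 0                    ┃    ┃ 
┃                            ┃    ┃ 


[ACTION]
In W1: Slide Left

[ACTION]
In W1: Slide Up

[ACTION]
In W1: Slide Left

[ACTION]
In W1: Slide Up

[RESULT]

                                    
                                    
                                    
                                    
                                    
                                    
                                    
┏━━━━━━━━━━━━━━━━━━━━━━━━━━━━┓      
┃ SlidingPuzzle              ┃      
┠────────────────────────────┨      
┃┌────┬────┬────┬────┐       ┃      
┃│ 10 │  2 │  3 │  4 │       ┃      
┃├────┼────┼────┼────┤       ┃      
┃│  6 │ 15 │  7 │  8 │       ┃      
┃├────┼────┼────┼────┤       ┃      
┃│  5 │ 12 │  1 │ 14 │       ┃      
┃├────┼────┼────┼────┤       ┃━━━━┓ 
┃│ 13 │  9 │ 11 │    │       ┃    ┃ 
┃└────┴────┴────┴────┘       ┃────┨ 
┃Moves: 3                    ┃    ┃ 
┃                            ┃    ┃ 


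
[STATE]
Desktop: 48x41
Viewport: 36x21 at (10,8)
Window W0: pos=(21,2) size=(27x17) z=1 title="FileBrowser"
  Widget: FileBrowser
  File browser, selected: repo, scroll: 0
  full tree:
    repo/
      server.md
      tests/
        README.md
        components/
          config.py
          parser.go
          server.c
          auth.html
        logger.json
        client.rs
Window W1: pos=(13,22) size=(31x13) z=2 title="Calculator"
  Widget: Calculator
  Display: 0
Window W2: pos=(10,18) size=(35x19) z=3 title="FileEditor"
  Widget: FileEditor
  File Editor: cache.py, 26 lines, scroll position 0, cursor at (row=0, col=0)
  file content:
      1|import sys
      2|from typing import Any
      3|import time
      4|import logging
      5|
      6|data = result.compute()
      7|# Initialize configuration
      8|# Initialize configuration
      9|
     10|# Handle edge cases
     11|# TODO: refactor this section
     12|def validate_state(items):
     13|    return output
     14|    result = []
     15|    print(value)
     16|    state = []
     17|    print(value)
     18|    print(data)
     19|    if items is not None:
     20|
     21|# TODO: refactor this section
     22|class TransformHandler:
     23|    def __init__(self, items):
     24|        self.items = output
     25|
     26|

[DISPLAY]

           ┃                        
           ┃                        
           ┃                        
           ┃                        
           ┃                        
           ┃                        
           ┃                        
           ┃                        
           ┃                        
           ┃                        
┏━━━━━━━━━━━━━━━━━━━━━━━━━━━━━━━━━┓━
┃ FileEditor                      ┃ 
┠─────────────────────────────────┨ 
┃█mport sys                      ▲┃ 
┃from typing import Any          █┃ 
┃import time                     ░┃ 
┃import logging                  ░┃ 
┃                                ░┃ 
┃data = result.compute()         ░┃ 
┃# Initialize configuration      ░┃ 
┃# Initialize configuration      ░┃ 


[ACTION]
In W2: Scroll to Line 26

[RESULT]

           ┃                        
           ┃                        
           ┃                        
           ┃                        
           ┃                        
           ┃                        
           ┃                        
           ┃                        
           ┃                        
           ┃                        
┏━━━━━━━━━━━━━━━━━━━━━━━━━━━━━━━━━┓━
┃ FileEditor                      ┃ 
┠─────────────────────────────────┨ 
┃def validate_state(items):      ▲┃ 
┃    return output               ░┃ 
┃    result = []                 ░┃ 
┃    print(value)                ░┃ 
┃    state = []                  ░┃ 
┃    print(value)                ░┃ 
┃    print(data)                 ░┃ 
┃    if items is not None:       ░┃ 


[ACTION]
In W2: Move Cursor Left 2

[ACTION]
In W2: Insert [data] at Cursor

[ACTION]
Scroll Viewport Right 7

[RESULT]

         ┃                         ┃
         ┃                         ┃
         ┃                         ┃
         ┃                         ┃
         ┃                         ┃
         ┃                         ┃
         ┃                         ┃
         ┃                         ┃
         ┃                         ┃
         ┃                         ┃
━━━━━━━━━━━━━━━━━━━━━━━━━━━━━━━━┓━━┛
FileEditor                      ┃   
────────────────────────────────┨   
ef validate_state(items):      ▲┃   
   return output               ░┃   
   result = []                 ░┃   
   print(value)                ░┃   
   state = []                  ░┃   
   print(value)                ░┃   
   print(data)                 ░┃   
   if items is not None:       ░┃   


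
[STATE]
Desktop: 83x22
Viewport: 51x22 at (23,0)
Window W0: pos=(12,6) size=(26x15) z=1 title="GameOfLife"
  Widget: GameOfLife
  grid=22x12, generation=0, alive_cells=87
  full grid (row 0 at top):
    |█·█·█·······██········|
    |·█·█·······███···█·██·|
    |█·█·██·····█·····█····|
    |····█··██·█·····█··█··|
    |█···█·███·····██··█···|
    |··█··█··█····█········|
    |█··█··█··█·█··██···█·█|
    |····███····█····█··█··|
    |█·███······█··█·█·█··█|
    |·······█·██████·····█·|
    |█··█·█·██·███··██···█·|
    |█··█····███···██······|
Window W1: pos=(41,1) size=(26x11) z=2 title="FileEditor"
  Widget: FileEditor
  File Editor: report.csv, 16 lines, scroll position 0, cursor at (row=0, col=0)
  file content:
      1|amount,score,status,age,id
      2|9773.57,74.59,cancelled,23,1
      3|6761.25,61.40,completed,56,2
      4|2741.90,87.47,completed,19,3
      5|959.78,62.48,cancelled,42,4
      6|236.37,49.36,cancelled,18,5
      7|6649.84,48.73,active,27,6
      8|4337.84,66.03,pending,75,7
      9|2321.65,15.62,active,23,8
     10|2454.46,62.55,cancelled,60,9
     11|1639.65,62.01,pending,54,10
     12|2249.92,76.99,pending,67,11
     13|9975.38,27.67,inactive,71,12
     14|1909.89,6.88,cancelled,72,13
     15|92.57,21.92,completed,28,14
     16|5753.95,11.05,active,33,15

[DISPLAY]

                                                   
                  ┏━━━━━━━━━━━━━━━━━━━━━━━━┓       
                  ┃ FileEditor             ┃       
                  ┠────────────────────────┨       
                  ┃█mount,score,status,age▲┃       
                  ┃9773.57,74.59,cancelled█┃       
━━━━━━━━━━━━━━┓   ┃6761.25,61.40,completed░┃       
e             ┃   ┃2741.90,87.47,completed░┃       
──────────────┨   ┃959.78,62.48,cancelled,░┃       
              ┃   ┃236.37,49.36,cancelled,░┃       
·███···█·██·  ┃   ┃6649.84,48.73,active,27▼┃       
·█·····█····  ┃   ┗━━━━━━━━━━━━━━━━━━━━━━━━┛       
█·····█··█··  ┃                                    
····██··█···  ┃                                    
···█········  ┃                                    
·█··██···█·█  ┃                                    
·█····█··█··  ┃                                    
·█··█·█·█··█  ┃                                    
█████·····█·  ┃                                    
███··██···█·  ┃                                    
━━━━━━━━━━━━━━┛                                    
                                                   


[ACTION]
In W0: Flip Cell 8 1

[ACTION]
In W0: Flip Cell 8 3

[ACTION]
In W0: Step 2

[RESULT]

                                                   
                  ┏━━━━━━━━━━━━━━━━━━━━━━━━┓       
                  ┃ FileEditor             ┃       
                  ┠────────────────────────┨       
                  ┃█mount,score,status,age▲┃       
                  ┃9773.57,74.59,cancelled█┃       
━━━━━━━━━━━━━━┓   ┃6761.25,61.40,completed░┃       
e             ┃   ┃2741.90,87.47,completed░┃       
──────────────┨   ┃959.78,62.48,cancelled,░┃       
              ┃   ┃236.37,49.36,cancelled,░┃       
·█·····███··  ┃   ┃6649.84,48.73,active,27▼┃       
███··█···█··  ┃   ┗━━━━━━━━━━━━━━━━━━━━━━━━┛       
█···█···██··  ┃                                    
····██·█····  ┃                                    
···█········  ┃                                    
█·█·██████··  ┃                                    
·██·█·██····  ┃                                    
····█······█  ┃                                    
······██·█·█  ┃                                    
····█·····█·  ┃                                    
━━━━━━━━━━━━━━┛                                    
                                                   


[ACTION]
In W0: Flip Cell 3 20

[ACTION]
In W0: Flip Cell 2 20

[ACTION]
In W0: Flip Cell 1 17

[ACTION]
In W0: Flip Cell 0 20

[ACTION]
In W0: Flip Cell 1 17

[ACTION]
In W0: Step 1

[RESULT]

                                                   
                  ┏━━━━━━━━━━━━━━━━━━━━━━━━┓       
                  ┃ FileEditor             ┃       
                  ┠────────────────────────┨       
                  ┃█mount,score,status,age▲┃       
                  ┃9773.57,74.59,cancelled█┃       
━━━━━━━━━━━━━━┓   ┃6761.25,61.40,completed░┃       
e             ┃   ┃2741.90,87.47,completed░┃       
──────────────┨   ┃959.78,62.48,cancelled,░┃       
              ┃   ┃236.37,49.36,cancelled,░┃       
·██·····█···  ┃   ┃6649.84,48.73,active,27▼┃       
··█····█····  ┃   ┗━━━━━━━━━━━━━━━━━━━━━━━━┛       
···██·█·█·█·  ┃                                    
█··███··██··  ┃                                    
█··█········  ┃                                    
█·█·█···█···  ┃                                    
███·█·······  ┃                                    
···█····█·█·  ┃                                    
·····█·····█  ┃                                    
·······█··█·  ┃                                    
━━━━━━━━━━━━━━┛                                    
                                                   


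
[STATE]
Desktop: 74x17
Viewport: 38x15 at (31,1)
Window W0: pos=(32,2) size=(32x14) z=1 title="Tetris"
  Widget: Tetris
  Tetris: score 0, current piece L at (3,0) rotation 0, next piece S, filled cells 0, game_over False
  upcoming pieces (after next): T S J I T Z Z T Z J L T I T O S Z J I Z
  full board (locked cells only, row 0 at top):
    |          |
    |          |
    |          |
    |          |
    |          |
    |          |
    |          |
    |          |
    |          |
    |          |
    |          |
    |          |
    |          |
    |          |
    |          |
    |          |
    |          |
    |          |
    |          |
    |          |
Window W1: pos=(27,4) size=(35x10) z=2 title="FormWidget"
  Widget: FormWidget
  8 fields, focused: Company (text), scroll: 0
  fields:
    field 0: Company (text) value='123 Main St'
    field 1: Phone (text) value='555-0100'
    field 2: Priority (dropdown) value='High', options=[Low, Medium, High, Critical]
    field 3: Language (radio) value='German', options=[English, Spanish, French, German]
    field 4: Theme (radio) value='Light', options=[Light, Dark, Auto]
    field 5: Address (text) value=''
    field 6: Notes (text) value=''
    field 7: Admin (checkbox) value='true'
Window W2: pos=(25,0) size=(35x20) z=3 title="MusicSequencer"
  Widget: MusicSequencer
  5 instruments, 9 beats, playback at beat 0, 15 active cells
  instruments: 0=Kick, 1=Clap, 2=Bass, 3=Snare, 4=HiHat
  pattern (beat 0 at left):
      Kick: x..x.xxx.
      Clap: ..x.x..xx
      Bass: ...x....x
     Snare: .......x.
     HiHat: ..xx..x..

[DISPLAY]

cSequencer                  ┃         
────────────────────────────┨━━━┓     
 ▼12345678                  ┃   ┃     
k█··█·███·                  ┃━┓─┨     
p··█·█··██                  ┃ ┃ ┃     
s···█····█                  ┃─┨ ┃     
e·······█·                  ┃]┃ ┃     
t··██··█··                  ┃]┃ ┃     
                            ┃]┃ ┃     
                            ┃p┃ ┃     
                            ┃k┃ ┃     
                            ┃]┃ ┃     
                            ┃━┛ ┃     
                            ┃   ┃     
                            ┃━━━┛     


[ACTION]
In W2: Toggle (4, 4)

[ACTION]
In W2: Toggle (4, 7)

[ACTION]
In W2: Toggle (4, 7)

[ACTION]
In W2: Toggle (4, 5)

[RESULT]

cSequencer                  ┃         
────────────────────────────┨━━━┓     
 ▼12345678                  ┃   ┃     
k█··█·███·                  ┃━┓─┨     
p··█·█··██                  ┃ ┃ ┃     
s···█····█                  ┃─┨ ┃     
e·······█·                  ┃]┃ ┃     
t··█████··                  ┃]┃ ┃     
                            ┃]┃ ┃     
                            ┃p┃ ┃     
                            ┃k┃ ┃     
                            ┃]┃ ┃     
                            ┃━┛ ┃     
                            ┃   ┃     
                            ┃━━━┛     


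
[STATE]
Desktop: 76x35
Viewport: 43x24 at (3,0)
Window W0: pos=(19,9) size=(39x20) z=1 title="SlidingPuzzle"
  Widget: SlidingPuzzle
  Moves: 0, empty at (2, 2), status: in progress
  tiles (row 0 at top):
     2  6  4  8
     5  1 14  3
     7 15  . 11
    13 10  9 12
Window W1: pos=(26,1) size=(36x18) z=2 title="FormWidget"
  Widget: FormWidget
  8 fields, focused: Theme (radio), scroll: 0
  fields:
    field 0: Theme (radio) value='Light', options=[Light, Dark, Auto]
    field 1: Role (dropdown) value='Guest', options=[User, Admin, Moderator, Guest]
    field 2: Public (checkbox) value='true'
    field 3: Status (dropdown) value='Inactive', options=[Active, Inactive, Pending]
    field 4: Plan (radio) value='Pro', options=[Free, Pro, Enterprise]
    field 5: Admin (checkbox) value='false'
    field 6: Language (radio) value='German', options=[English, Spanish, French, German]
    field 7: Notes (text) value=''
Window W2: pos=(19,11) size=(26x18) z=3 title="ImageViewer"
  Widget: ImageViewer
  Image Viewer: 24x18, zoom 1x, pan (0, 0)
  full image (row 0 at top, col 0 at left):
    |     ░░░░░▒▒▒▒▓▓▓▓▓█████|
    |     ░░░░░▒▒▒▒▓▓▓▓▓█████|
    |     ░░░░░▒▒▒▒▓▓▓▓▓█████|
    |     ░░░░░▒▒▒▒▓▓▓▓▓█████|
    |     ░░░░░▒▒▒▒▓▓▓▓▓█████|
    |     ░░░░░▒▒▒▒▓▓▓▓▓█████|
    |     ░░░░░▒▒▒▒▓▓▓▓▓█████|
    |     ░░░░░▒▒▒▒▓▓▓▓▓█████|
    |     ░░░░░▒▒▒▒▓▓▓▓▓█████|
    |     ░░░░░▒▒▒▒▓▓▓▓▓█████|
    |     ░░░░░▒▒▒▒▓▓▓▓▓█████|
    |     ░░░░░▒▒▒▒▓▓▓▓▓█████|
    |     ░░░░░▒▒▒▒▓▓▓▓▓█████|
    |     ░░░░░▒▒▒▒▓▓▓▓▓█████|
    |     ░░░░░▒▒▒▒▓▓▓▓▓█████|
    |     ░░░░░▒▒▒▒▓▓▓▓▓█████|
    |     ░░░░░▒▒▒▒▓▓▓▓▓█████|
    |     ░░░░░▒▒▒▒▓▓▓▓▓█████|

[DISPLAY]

                                           
                       ┏━━━━━━━━━━━━━━━━━━━
                       ┃ FormWidget        
                       ┠───────────────────
                       ┃> Theme:      (●) L
                       ┃  Role:       [Gues
                       ┃  Public:     [x]  
                       ┃  Status:     [Inac
                       ┃  Plan:       ( ) F
                ┏━━━━━━┃  Admin:      [ ]  
                ┃ Slidi┃  Language:   ( ) E
                ┏━━━━━━━━━━━━━━━━━━━━━━━━┓ 
                ┃ ImageViewer            ┃ 
                ┠────────────────────────┨ 
                ┃     ░░░░░▒▒▒▒▓▓▓▓▓█████┃ 
                ┃     ░░░░░▒▒▒▒▓▓▓▓▓█████┃ 
                ┃     ░░░░░▒▒▒▒▓▓▓▓▓█████┃ 
                ┃     ░░░░░▒▒▒▒▓▓▓▓▓█████┃ 
                ┃     ░░░░░▒▒▒▒▓▓▓▓▓█████┃━
                ┃     ░░░░░▒▒▒▒▓▓▓▓▓█████┃ 
                ┃     ░░░░░▒▒▒▒▓▓▓▓▓█████┃ 
                ┃     ░░░░░▒▒▒▒▓▓▓▓▓█████┃ 
                ┃     ░░░░░▒▒▒▒▓▓▓▓▓█████┃ 
                ┃     ░░░░░▒▒▒▒▓▓▓▓▓█████┃ 


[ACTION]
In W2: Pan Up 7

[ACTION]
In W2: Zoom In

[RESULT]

                                           
                       ┏━━━━━━━━━━━━━━━━━━━
                       ┃ FormWidget        
                       ┠───────────────────
                       ┃> Theme:      (●) L
                       ┃  Role:       [Gues
                       ┃  Public:     [x]  
                       ┃  Status:     [Inac
                       ┃  Plan:       ( ) F
                ┏━━━━━━┃  Admin:      [ ]  
                ┃ Slidi┃  Language:   ( ) E
                ┏━━━━━━━━━━━━━━━━━━━━━━━━┓ 
                ┃ ImageViewer            ┃ 
                ┠────────────────────────┨ 
                ┃          ░░░░░░░░░░▒▒▒▒┃ 
                ┃          ░░░░░░░░░░▒▒▒▒┃ 
                ┃          ░░░░░░░░░░▒▒▒▒┃ 
                ┃          ░░░░░░░░░░▒▒▒▒┃ 
                ┃          ░░░░░░░░░░▒▒▒▒┃━
                ┃          ░░░░░░░░░░▒▒▒▒┃ 
                ┃          ░░░░░░░░░░▒▒▒▒┃ 
                ┃          ░░░░░░░░░░▒▒▒▒┃ 
                ┃          ░░░░░░░░░░▒▒▒▒┃ 
                ┃          ░░░░░░░░░░▒▒▒▒┃ 


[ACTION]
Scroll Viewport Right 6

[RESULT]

                                           
                 ┏━━━━━━━━━━━━━━━━━━━━━━━━━
                 ┃ FormWidget              
                 ┠─────────────────────────
                 ┃> Theme:      (●) Light  
                 ┃  Role:       [Guest     
                 ┃  Public:     [x]        
                 ┃  Status:     [Inactive  
                 ┃  Plan:       ( ) Free  (
          ┏━━━━━━┃  Admin:      [ ]        
          ┃ Slidi┃  Language:   ( ) English
          ┏━━━━━━━━━━━━━━━━━━━━━━━━┓       
          ┃ ImageViewer            ┃       
          ┠────────────────────────┨       
          ┃          ░░░░░░░░░░▒▒▒▒┃       
          ┃          ░░░░░░░░░░▒▒▒▒┃       
          ┃          ░░░░░░░░░░▒▒▒▒┃       
          ┃          ░░░░░░░░░░▒▒▒▒┃       
          ┃          ░░░░░░░░░░▒▒▒▒┃━━━━━━━
          ┃          ░░░░░░░░░░▒▒▒▒┃       
          ┃          ░░░░░░░░░░▒▒▒▒┃       
          ┃          ░░░░░░░░░░▒▒▒▒┃       
          ┃          ░░░░░░░░░░▒▒▒▒┃       
          ┃          ░░░░░░░░░░▒▒▒▒┃       


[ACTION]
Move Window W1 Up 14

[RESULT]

                 ┏━━━━━━━━━━━━━━━━━━━━━━━━━
                 ┃ FormWidget              
                 ┠─────────────────────────
                 ┃> Theme:      (●) Light  
                 ┃  Role:       [Guest     
                 ┃  Public:     [x]        
                 ┃  Status:     [Inactive  
                 ┃  Plan:       ( ) Free  (
                 ┃  Admin:      [ ]        
          ┏━━━━━━┃  Language:   ( ) English
          ┃ Slidi┃  Notes:      [          
          ┏━━━━━━━━━━━━━━━━━━━━━━━━┓       
          ┃ ImageViewer            ┃       
          ┠────────────────────────┨       
          ┃          ░░░░░░░░░░▒▒▒▒┃       
          ┃          ░░░░░░░░░░▒▒▒▒┃       
          ┃          ░░░░░░░░░░▒▒▒▒┃       
          ┃          ░░░░░░░░░░▒▒▒▒┃━━━━━━━
          ┃          ░░░░░░░░░░▒▒▒▒┃       
          ┃          ░░░░░░░░░░▒▒▒▒┃       
          ┃          ░░░░░░░░░░▒▒▒▒┃       
          ┃          ░░░░░░░░░░▒▒▒▒┃       
          ┃          ░░░░░░░░░░▒▒▒▒┃       
          ┃          ░░░░░░░░░░▒▒▒▒┃       


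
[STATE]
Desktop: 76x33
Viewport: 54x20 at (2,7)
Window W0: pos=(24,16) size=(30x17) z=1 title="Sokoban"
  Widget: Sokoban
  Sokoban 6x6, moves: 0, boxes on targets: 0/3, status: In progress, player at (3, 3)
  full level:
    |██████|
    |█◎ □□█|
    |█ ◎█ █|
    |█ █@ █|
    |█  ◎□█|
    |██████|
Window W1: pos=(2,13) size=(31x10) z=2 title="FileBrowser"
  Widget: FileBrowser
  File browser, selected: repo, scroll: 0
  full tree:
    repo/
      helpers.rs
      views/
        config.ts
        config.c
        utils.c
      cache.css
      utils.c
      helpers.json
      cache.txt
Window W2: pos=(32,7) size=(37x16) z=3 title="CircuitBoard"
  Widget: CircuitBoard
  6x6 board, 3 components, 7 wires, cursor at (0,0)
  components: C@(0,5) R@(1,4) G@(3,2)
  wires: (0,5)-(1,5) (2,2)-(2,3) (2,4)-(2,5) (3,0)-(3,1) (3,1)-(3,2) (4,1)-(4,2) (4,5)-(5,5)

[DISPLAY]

                              ┏━━━━━━━━━━━━━━━━━━━━━━━
                              ┃ CircuitBoard          
                              ┠───────────────────────
                              ┃   0 1 2 3 4 5         
                              ┃0  [.]                 
                              ┃                       
┏━━━━━━━━━━━━━━━━━━━━━━━━━━━━━┃1                   R  
┃ FileBrowser                 ┃                       
┠─────────────────────────────┃2           · ─ ·   · ─
┃> [-] repo/                  ┃                       
┃    helpers.rs               ┃3   · ─ · ─ G          
┃    [+] views/               ┃                       
┃    cache.css                ┃4       · ─ ·          
┃    utils.c                  ┃                       
┃    helpers.json             ┃5                      
┗━━━━━━━━━━━━━━━━━━━━━━━━━━━━━┗━━━━━━━━━━━━━━━━━━━━━━━
                      ┃█  ◎□█                      ┃  
                      ┃██████                      ┃  
                      ┃Moves: 0  0/3               ┃  
                      ┃                            ┃  


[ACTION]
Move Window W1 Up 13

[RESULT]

┃    utils.c                  ┏━━━━━━━━━━━━━━━━━━━━━━━
┃    helpers.json             ┃ CircuitBoard          
┗━━━━━━━━━━━━━━━━━━━━━━━━━━━━━┠───────────────────────
                              ┃   0 1 2 3 4 5         
                              ┃0  [.]                 
                              ┃                       
                              ┃1                   R  
                              ┃                       
                              ┃2           · ─ ·   · ─
                      ┏━━━━━━━┃                       
                      ┃ Sokoba┃3   · ─ · ─ G          
                      ┠───────┃                       
                      ┃██████ ┃4       · ─ ·          
                      ┃█◎ □□█ ┃                       
                      ┃█ ◎█ █ ┃5                      
                      ┃█ █@ █ ┗━━━━━━━━━━━━━━━━━━━━━━━
                      ┃█  ◎□█                      ┃  
                      ┃██████                      ┃  
                      ┃Moves: 0  0/3               ┃  
                      ┃                            ┃  


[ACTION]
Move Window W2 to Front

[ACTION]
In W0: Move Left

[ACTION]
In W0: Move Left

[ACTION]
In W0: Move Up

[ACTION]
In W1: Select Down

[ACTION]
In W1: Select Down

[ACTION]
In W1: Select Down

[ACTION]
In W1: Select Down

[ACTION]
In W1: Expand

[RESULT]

┃  > utils.c                  ┏━━━━━━━━━━━━━━━━━━━━━━━
┃    helpers.json             ┃ CircuitBoard          
┗━━━━━━━━━━━━━━━━━━━━━━━━━━━━━┠───────────────────────
                              ┃   0 1 2 3 4 5         
                              ┃0  [.]                 
                              ┃                       
                              ┃1                   R  
                              ┃                       
                              ┃2           · ─ ·   · ─
                      ┏━━━━━━━┃                       
                      ┃ Sokoba┃3   · ─ · ─ G          
                      ┠───────┃                       
                      ┃██████ ┃4       · ─ ·          
                      ┃█◎ □□█ ┃                       
                      ┃█ ◎█ █ ┃5                      
                      ┃█ █@ █ ┗━━━━━━━━━━━━━━━━━━━━━━━
                      ┃█  ◎□█                      ┃  
                      ┃██████                      ┃  
                      ┃Moves: 0  0/3               ┃  
                      ┃                            ┃  


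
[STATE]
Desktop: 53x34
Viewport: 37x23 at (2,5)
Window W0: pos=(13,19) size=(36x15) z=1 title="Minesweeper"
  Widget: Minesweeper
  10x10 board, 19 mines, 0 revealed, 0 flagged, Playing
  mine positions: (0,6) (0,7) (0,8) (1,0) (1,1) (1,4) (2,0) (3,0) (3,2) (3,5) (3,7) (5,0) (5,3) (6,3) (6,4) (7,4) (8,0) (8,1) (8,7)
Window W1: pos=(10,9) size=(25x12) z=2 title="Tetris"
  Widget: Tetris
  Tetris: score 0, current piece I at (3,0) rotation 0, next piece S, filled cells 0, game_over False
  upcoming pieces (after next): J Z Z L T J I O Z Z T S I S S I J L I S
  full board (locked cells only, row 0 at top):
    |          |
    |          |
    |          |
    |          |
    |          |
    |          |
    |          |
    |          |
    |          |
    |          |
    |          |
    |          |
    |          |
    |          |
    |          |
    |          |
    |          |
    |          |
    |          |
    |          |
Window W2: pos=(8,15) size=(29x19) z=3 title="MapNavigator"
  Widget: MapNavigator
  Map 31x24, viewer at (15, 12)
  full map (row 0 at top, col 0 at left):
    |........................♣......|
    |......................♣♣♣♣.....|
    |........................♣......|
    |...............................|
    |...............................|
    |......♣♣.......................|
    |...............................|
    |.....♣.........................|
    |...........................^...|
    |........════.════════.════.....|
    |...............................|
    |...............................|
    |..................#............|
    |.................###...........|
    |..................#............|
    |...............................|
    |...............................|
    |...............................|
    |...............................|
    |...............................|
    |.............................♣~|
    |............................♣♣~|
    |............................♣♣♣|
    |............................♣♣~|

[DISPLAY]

                                     
                                     
                                     
                                     
        ┏━━━━━━━━━━━━━━━━━━━━━━━┓    
        ┃ Tetris                ┃    
        ┠───────────────────────┨    
        ┃          │Next:       ┃    
        ┃          │ ░░         ┃    
        ┃          │░░          ┃    
      ┏━━━━━━━━━━━━━━━━━━━━━━━━━━━┓  
      ┃ MapNavigator              ┃  
      ┠───────────────────────────┨  
      ┃....♣♣.....................┃  
      ┃...........................┃━━
      ┃...♣.......................┃  
      ┃.........................^.┃──
      ┃......════.════════.════...┃  
      ┃...........................┃  
      ┃...........................┃  
      ┃.............@..#..........┃  
      ┃...............###.........┃  
      ┃................#..........┃  


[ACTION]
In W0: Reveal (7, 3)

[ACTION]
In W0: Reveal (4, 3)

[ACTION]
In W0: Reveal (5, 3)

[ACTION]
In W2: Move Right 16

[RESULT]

                                     
                                     
                                     
                                     
        ┏━━━━━━━━━━━━━━━━━━━━━━━┓    
        ┃ Tetris                ┃    
        ┠───────────────────────┨    
        ┃          │Next:       ┃    
        ┃          │ ░░         ┃    
        ┃          │░░          ┃    
      ┏━━━━━━━━━━━━━━━━━━━━━━━━━━━┓  
      ┃ MapNavigator              ┃  
      ┠───────────────────────────┨  
      ┃..............             ┃  
      ┃..............             ┃━━
      ┃..............             ┃  
      ┃..........^...             ┃──
      ┃════.════.....             ┃  
      ┃..............             ┃  
      ┃..............             ┃  
      ┃.#...........@             ┃  
      ┃###...........             ┃  
      ┃.#............             ┃  


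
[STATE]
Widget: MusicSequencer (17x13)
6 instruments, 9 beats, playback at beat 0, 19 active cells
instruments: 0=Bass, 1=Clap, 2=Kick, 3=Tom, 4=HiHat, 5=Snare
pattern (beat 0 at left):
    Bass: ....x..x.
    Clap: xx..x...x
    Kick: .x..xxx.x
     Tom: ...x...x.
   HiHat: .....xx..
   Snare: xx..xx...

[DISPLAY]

      ▼12345678  
  Bass····█··█·  
  Clap██··█···█  
  Kick·█··███·█  
   Tom···█···█·  
 HiHat·····██··  
 Snare██··██···  
                 
                 
                 
                 
                 
                 


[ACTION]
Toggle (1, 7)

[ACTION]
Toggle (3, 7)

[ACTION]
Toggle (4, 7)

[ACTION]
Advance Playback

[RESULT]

      0▼2345678  
  Bass····█··█·  
  Clap██··█··██  
  Kick·█··███·█  
   Tom···█·····  
 HiHat·····███·  
 Snare██··██···  
                 
                 
                 
                 
                 
                 


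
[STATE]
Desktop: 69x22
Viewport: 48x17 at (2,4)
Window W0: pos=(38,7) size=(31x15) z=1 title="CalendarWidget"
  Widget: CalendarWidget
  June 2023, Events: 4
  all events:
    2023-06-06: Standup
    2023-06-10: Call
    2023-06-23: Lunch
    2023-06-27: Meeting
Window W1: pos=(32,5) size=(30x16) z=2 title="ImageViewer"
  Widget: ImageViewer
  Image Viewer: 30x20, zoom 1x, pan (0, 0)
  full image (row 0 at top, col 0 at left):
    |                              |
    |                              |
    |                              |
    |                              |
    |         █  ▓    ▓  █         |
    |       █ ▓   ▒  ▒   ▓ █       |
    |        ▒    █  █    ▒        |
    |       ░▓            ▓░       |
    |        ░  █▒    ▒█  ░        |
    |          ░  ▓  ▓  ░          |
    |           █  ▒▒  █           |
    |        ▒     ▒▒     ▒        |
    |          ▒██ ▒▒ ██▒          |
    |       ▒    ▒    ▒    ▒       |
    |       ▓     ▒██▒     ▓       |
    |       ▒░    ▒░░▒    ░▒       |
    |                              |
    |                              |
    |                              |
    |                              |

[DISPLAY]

                                                
                              ┏━━━━━━━━━━━━━━━━━
                              ┃ ImageViewer     
                              ┠─────────────────
                              ┃                 
                              ┃                 
                              ┃                 
                              ┃                 
                              ┃         █  ▓    
                              ┃       █ ▓   ▒  ▒
                              ┃        ▒    █  █
                              ┃       ░▓        
                              ┃        ░  █▒    
                              ┃          ░  ▓  ▓
                              ┃           █  ▒▒ 
                              ┃        ▒     ▒▒ 
                              ┗━━━━━━━━━━━━━━━━━


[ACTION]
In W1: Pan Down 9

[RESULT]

                                                
                              ┏━━━━━━━━━━━━━━━━━
                              ┃ ImageViewer     
                              ┠─────────────────
                              ┃          ░  ▓  ▓
                              ┃           █  ▒▒ 
                              ┃        ▒     ▒▒ 
                              ┃          ▒██ ▒▒ 
                              ┃       ▒    ▒    
                              ┃       ▓     ▒██▒
                              ┃       ▒░    ▒░░▒
                              ┃                 
                              ┃                 
                              ┃                 
                              ┃                 
                              ┃                 
                              ┗━━━━━━━━━━━━━━━━━


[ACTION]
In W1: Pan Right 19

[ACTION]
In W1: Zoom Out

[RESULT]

                                                
                              ┏━━━━━━━━━━━━━━━━━
                              ┃ ImageViewer     
                              ┠─────────────────
                              ┃░                
                              ┃                 
                              ┃  ▒              
                              ┃▒                
                              ┃   ▒             
                              ┃   ▓             
                              ┃  ░▒             
                              ┃                 
                              ┃                 
                              ┃                 
                              ┃                 
                              ┃                 
                              ┗━━━━━━━━━━━━━━━━━
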